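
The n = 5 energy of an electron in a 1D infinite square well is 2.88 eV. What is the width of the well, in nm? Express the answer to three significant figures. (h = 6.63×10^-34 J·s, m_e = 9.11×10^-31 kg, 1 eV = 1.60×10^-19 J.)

L = 1.81 nm

From E_n = n²h²/(8m_eL²), L = n·h/√(8m_eE_n).
E_5 = 2.88 eV = 4.608×10^-19 J, so L = 5·6.63×10^-34/√(8·9.11×10^-31·4.608×10^-19) = 1.81×10^-9 m = 1.81 nm.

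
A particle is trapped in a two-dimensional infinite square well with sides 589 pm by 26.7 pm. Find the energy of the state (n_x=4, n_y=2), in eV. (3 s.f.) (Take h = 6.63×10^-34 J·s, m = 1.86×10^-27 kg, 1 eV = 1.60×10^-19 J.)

E = 1.04 eV

For a 2D rectangular well E = (h²/8m)·Σ n_i²/L_i² = (6.63×10^-34)²/(8·1.86×10^-27) · [4²/(589 pm)² + 2²/(26.7 pm)²].
Evaluating gives E = 1.671×10^-19 J = 1.04 eV.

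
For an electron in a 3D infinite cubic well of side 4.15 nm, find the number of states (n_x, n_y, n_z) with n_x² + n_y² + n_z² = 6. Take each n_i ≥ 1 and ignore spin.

degeneracy = 3

The level has n_x² + n_y² + n_z² = 6. The ordered positive-integer solutions are (1, 1, 2), (1, 2, 1), (2, 1, 1).
That gives 3 states.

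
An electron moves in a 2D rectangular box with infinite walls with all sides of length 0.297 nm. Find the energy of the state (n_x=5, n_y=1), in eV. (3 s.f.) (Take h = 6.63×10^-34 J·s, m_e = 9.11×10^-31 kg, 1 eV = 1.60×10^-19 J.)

For a 2D rectangular well E = (h²/8m_e)·Σ n_i²/L_i² = (6.63×10^-34)²/(8·9.11×10^-31) · [5²/(0.297 nm)² + 1²/(0.297 nm)²].
Evaluating gives E = 1.778×10^-17 J = 111 eV.

E = 111 eV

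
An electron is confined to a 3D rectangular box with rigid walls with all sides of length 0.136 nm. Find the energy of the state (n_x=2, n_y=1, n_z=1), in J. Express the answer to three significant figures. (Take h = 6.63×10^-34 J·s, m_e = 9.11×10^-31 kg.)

For a 3D rectangular well E = (h²/8m_e)·Σ n_i²/L_i² = (6.63×10^-34)²/(8·9.11×10^-31) · [2²/(0.136 nm)² + 1²/(0.136 nm)² + 1²/(0.136 nm)²].
Evaluating gives E = 1.96×10^-17 J.

E = 1.96×10^-17 J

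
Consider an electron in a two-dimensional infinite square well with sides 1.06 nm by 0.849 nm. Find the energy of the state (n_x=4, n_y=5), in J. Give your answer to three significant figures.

For a 2D rectangular well E = (h²/8m_e)·Σ n_i²/L_i² = (6.626×10^-34)²/(8·9.109×10^-31) · [4²/(1.06 nm)² + 5²/(0.849 nm)²].
Evaluating gives E = 2.95×10^-18 J.

E = 2.95×10^-18 J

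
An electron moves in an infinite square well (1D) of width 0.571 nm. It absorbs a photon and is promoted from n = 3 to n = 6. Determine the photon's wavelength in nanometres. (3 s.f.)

λ = 39.8 nm

E_1 = h²/(8m_eL²) = 1.848×10^-19 J, so ΔE = (6² − 3²)E_1 = 4.990×10^-18 J.
λ = hc/ΔE = (6.626×10^-34·2.998×10^8)/4.990×10^-18 = 3.98×10^-8 m = 39.8 nm.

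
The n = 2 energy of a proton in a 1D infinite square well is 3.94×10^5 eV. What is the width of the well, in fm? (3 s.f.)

From E_n = n²h²/(8m_pL²), L = n·h/√(8m_pE_n).
E_2 = 3.94×10^5 eV = 6.312×10^-14 J, so L = 2·6.626×10^-34/√(8·1.673×10^-27·6.312×10^-14) = 4.56×10^-14 m = 45.6 fm.

L = 45.6 fm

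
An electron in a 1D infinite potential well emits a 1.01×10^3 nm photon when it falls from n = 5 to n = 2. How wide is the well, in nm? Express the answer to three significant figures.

The photon carries ΔE = hc/λ = 6.626×10^-34·2.998×10^8/1.01×10^-6 m = 1.967×10^-19 J.
Since ΔE = (5² − 2²)E_1, E_1 = 9.367×10^-21 J, and L = h/√(8m_eE_1) = 2.54×10^-9 m = 2.54 nm.

L = 2.54 nm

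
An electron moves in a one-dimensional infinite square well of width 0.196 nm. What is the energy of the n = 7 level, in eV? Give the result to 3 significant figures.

For an infinite well E_n = n²h²/(8m_eL²), so E_1 = h²/(8m_eL²) = (6.626×10^-34)²/(8·9.109×10^-31·(1.96×10^-10 m)²) = 1.568×10^-18 J.
Then E_7 = 7²·E_1 = 49·1.568×10^-18 J = 7.683×10^-17 J.
Converting, E_7 = 7.683×10^-17 J / (1.602×10^-19 J/eV) = 480 eV.

E_7 = 480 eV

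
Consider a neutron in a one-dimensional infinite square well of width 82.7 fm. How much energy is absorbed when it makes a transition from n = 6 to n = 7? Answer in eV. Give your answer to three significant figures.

E_1 = h²/(8m_nL²) = 4.791×10^-15 J.
|ΔE| = |6² − 7²|·E_1 = 13·4.791×10^-15 J = 6.228×10^-14 J = 3.89×10^5 eV.

|ΔE| = 3.89×10^5 eV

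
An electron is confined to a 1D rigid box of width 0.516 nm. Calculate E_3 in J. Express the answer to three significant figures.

E_3 = 2.04×10^-18 J

For an infinite well E_n = n²h²/(8m_eL²), so E_1 = h²/(8m_eL²) = (6.626×10^-34)²/(8·9.109×10^-31·(5.16×10^-10 m)²) = 2.263×10^-19 J.
Then E_3 = 3²·E_1 = 9·2.263×10^-19 J = 2.04×10^-18 J.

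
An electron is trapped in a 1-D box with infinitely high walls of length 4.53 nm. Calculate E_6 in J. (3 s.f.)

For an infinite well E_n = n²h²/(8m_eL²), so E_1 = h²/(8m_eL²) = (6.626×10^-34)²/(8·9.109×10^-31·(4.53×10^-9 m)²) = 2.936×10^-21 J.
Then E_6 = 6²·E_1 = 36·2.936×10^-21 J = 1.06×10^-19 J.

E_6 = 1.06×10^-19 J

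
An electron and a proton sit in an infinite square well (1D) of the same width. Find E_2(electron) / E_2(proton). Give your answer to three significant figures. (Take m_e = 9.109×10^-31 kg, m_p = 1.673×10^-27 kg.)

E_n ∝ 1/m at fixed n and L, so the ratio is m_p/m_e = 1.673×10^-27/9.109×10^-31 = 1.84×10^3.

1.84×10^3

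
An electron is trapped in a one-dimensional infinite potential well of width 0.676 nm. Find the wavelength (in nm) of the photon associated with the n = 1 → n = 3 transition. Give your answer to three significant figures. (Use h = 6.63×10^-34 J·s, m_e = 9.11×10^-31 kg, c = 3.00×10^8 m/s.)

λ = 188 nm

E_1 = h²/(8m_eL²) = 1.320×10^-19 J, so ΔE = (3² − 1²)E_1 = 1.056×10^-18 J.
λ = hc/ΔE = (6.63×10^-34·3.00×10^8)/1.056×10^-18 = 1.88×10^-7 m = 188 nm.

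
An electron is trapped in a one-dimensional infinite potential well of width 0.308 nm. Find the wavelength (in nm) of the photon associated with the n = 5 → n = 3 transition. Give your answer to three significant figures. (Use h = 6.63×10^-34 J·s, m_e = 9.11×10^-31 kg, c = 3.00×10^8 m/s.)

E_1 = h²/(8m_eL²) = 6.358×10^-19 J, so ΔE = (5² − 3²)E_1 = 1.017×10^-17 J.
λ = hc/ΔE = (6.63×10^-34·3.00×10^8)/1.017×10^-17 = 1.96×10^-8 m = 19.6 nm.

λ = 19.6 nm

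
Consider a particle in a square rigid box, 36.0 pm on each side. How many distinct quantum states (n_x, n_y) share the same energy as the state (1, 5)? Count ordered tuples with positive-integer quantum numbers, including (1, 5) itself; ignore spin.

degeneracy = 2

The level has n_x² + n_y² = 26. The ordered positive-integer solutions are (1, 5), (5, 1).
That gives 2 states.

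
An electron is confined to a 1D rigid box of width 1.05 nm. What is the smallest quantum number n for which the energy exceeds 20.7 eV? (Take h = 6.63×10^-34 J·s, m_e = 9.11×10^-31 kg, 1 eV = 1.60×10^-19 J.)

n = 8

E_1 = h²/(8m_eL²) = 5.471×10^-20 J = 0.3419 eV.
Need n² > 20.7/0.3419 = 60.54, i.e. n > 7.781.
The smallest integer satisfying this is n = 8.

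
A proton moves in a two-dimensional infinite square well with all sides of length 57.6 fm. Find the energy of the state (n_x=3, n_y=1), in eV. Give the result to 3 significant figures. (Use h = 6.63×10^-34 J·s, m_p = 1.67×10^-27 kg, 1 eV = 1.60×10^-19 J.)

E = 6.20×10^5 eV

For a 2D rectangular well E = (h²/8m_p)·Σ n_i²/L_i² = (6.63×10^-34)²/(8·1.67×10^-27) · [3²/(57.6 fm)² + 1²/(57.6 fm)²].
Evaluating gives E = 9.917×10^-14 J = 6.20×10^5 eV.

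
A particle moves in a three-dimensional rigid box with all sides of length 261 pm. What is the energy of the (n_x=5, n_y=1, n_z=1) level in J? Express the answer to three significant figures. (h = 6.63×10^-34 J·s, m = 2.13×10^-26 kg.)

For a 3D rectangular well E = (h²/8m)·Σ n_i²/L_i² = (6.63×10^-34)²/(8·2.13×10^-26) · [5²/(261 pm)² + 1²/(261 pm)² + 1²/(261 pm)²].
Evaluating gives E = 1.02×10^-21 J.

E = 1.02×10^-21 J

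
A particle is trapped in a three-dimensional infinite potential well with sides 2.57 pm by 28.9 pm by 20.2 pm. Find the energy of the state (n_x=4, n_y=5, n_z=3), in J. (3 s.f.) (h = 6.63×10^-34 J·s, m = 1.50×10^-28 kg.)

E = 9.06×10^-16 J

For a 3D rectangular well E = (h²/8m)·Σ n_i²/L_i² = (6.63×10^-34)²/(8·1.50×10^-28) · [4²/(2.57 pm)² + 5²/(28.9 pm)² + 3²/(20.2 pm)²].
Evaluating gives E = 9.06×10^-16 J.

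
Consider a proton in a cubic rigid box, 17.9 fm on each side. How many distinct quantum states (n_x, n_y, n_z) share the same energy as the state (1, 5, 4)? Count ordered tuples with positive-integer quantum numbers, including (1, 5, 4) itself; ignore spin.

The level has n_x² + n_y² + n_z² = 42. The ordered positive-integer solutions are (1, 4, 5), (1, 5, 4), (4, 1, 5), (4, 5, 1), (5, 1, 4), (5, 4, 1).
That gives 6 states.

degeneracy = 6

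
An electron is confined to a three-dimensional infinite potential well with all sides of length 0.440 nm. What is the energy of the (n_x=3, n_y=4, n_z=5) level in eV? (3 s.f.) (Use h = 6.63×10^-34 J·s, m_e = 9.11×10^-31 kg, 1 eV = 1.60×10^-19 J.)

For a 3D rectangular well E = (h²/8m_e)·Σ n_i²/L_i² = (6.63×10^-34)²/(8·9.11×10^-31) · [3²/(0.440 nm)² + 4²/(0.440 nm)² + 5²/(0.440 nm)²].
Evaluating gives E = 1.558×10^-17 J = 97.4 eV.

E = 97.4 eV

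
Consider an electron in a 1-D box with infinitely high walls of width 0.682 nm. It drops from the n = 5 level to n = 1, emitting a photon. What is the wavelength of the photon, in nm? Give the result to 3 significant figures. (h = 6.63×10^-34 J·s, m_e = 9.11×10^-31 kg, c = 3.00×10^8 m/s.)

λ = 63.9 nm

E_1 = h²/(8m_eL²) = 1.297×10^-19 J, so ΔE = (5² − 1²)E_1 = 3.113×10^-18 J.
λ = hc/ΔE = (6.63×10^-34·3.00×10^8)/3.113×10^-18 = 6.39×10^-8 m = 63.9 nm.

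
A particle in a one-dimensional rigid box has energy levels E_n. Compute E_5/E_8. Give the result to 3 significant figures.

E_n ∝ n², so E_5/E_8 = 5²/8² = 25/64 = 0.391.

0.391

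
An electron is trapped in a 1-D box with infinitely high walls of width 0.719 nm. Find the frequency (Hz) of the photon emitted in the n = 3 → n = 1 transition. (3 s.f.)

f = 1.41×10^15 Hz

E_1 = h²/(8m_eL²) = 1.165×10^-19 J and ΔE = (3² − 1²)E_1 = 9.320×10^-19 J.
f = ΔE/h = 9.320×10^-19/6.626×10^-34 = 1.41×10^15 Hz.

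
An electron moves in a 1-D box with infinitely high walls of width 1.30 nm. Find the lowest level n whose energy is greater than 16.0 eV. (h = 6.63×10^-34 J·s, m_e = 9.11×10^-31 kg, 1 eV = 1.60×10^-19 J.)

n = 9

E_1 = h²/(8m_eL²) = 3.569×10^-20 J = 0.2231 eV.
Need n² > 16.0/0.2231 = 71.72, i.e. n > 8.469.
The smallest integer satisfying this is n = 9.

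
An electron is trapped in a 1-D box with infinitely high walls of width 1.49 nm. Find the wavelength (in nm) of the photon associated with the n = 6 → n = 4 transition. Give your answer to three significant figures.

λ = 366 nm

E_1 = h²/(8m_eL²) = 2.714×10^-20 J, so ΔE = (6² − 4²)E_1 = 5.428×10^-19 J.
λ = hc/ΔE = (6.626×10^-34·2.998×10^8)/5.428×10^-19 = 3.66×10^-7 m = 366 nm.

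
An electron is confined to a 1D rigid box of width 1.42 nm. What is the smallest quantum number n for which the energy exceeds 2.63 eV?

E_1 = h²/(8m_eL²) = 2.988×10^-20 J = 0.1865 eV.
Need n² > 2.63/0.1865 = 14.10, i.e. n > 3.755.
The smallest integer satisfying this is n = 4.

n = 4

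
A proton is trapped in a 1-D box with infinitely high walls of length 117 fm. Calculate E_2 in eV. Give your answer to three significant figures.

E_2 = 5.98×10^4 eV

For an infinite well E_n = n²h²/(8m_pL²), so E_1 = h²/(8m_pL²) = (6.626×10^-34)²/(8·1.673×10^-27·(1.17×10^-13 m)²) = 2.396×10^-15 J.
Then E_2 = 2²·E_1 = 4·2.396×10^-15 J = 9.584×10^-15 J.
Converting, E_2 = 9.584×10^-15 J / (1.602×10^-19 J/eV) = 5.98×10^4 eV.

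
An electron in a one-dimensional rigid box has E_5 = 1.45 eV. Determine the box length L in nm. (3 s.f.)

L = 2.55 nm

From E_n = n²h²/(8m_eL²), L = n·h/√(8m_eE_n).
E_5 = 1.45 eV = 2.323×10^-19 J, so L = 5·6.626×10^-34/√(8·9.109×10^-31·2.323×10^-19) = 2.55×10^-9 m = 2.55 nm.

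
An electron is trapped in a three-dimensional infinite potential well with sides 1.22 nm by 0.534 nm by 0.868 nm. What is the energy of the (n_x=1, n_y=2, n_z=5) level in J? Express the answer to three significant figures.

E = 2.88×10^-18 J

For a 3D rectangular well E = (h²/8m_e)·Σ n_i²/L_i² = (6.626×10^-34)²/(8·9.109×10^-31) · [1²/(1.22 nm)² + 2²/(0.534 nm)² + 5²/(0.868 nm)²].
Evaluating gives E = 2.88×10^-18 J.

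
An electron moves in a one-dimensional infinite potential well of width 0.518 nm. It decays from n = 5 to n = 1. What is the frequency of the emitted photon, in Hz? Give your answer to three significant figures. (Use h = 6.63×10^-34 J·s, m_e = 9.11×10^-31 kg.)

f = 8.14×10^15 Hz

E_1 = h²/(8m_eL²) = 2.248×10^-19 J and ΔE = (5² − 1²)E_1 = 5.395×10^-18 J.
f = ΔE/h = 5.395×10^-18/6.63×10^-34 = 8.14×10^15 Hz.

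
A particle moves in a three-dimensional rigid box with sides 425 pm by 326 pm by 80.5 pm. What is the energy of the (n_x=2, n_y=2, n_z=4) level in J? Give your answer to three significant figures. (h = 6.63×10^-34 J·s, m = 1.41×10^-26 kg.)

For a 3D rectangular well E = (h²/8m)·Σ n_i²/L_i² = (6.63×10^-34)²/(8·1.41×10^-26) · [2²/(425 pm)² + 2²/(326 pm)² + 4²/(80.5 pm)²].
Evaluating gives E = 9.85×10^-21 J.

E = 9.85×10^-21 J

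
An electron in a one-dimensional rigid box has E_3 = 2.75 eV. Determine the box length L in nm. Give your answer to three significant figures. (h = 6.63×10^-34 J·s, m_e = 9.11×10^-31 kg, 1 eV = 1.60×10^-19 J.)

L = 1.11 nm

From E_n = n²h²/(8m_eL²), L = n·h/√(8m_eE_n).
E_3 = 2.75 eV = 4.400×10^-19 J, so L = 3·6.63×10^-34/√(8·9.11×10^-31·4.400×10^-19) = 1.11×10^-9 m = 1.11 nm.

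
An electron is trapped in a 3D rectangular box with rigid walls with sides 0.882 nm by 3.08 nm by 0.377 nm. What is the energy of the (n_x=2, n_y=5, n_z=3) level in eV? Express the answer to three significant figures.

For a 3D rectangular well E = (h²/8m_e)·Σ n_i²/L_i² = (6.626×10^-34)²/(8·9.109×10^-31) · [2²/(0.882 nm)² + 5²/(3.08 nm)² + 3²/(0.377 nm)²].
Evaluating gives E = 4.284×10^-18 J = 26.7 eV.

E = 26.7 eV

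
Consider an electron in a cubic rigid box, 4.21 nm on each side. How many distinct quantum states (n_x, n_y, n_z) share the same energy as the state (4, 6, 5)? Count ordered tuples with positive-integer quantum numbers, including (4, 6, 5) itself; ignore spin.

degeneracy = 12

The level has n_x² + n_y² + n_z² = 77. The ordered positive-integer solutions are (2, 3, 8), (2, 8, 3), (3, 2, 8), (3, 8, 2), (4, 5, 6), (4, 6, 5), (5, 4, 6), (5, 6, 4), (6, 4, 5), (6, 5, 4), (8, 2, 3), (8, 3, 2).
That gives 12 states.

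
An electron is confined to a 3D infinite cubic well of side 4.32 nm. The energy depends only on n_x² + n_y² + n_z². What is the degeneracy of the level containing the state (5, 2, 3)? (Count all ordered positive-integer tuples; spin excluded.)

The level has n_x² + n_y² + n_z² = 38. The ordered positive-integer solutions are (1, 1, 6), (1, 6, 1), (2, 3, 5), (2, 5, 3), (3, 2, 5), (3, 5, 2), (5, 2, 3), (5, 3, 2), (6, 1, 1).
That gives 9 states.

degeneracy = 9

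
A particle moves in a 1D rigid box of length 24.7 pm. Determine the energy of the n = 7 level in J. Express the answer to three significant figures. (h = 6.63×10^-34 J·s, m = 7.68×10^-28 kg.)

E_7 = 5.75×10^-18 J

For an infinite well E_n = n²h²/(8mL²), so E_1 = h²/(8mL²) = (6.63×10^-34)²/(8·7.68×10^-28·(2.47×10^-11 m)²) = 1.173×10^-19 J.
Then E_7 = 7²·E_1 = 49·1.173×10^-19 J = 5.75×10^-18 J.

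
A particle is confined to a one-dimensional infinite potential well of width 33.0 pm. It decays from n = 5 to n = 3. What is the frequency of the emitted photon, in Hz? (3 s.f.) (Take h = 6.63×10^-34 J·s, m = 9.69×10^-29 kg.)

E_1 = h²/(8mL²) = 5.207×10^-19 J and ΔE = (5² − 3²)E_1 = 8.331×10^-18 J.
f = ΔE/h = 8.331×10^-18/6.63×10^-34 = 1.26×10^16 Hz.

f = 1.26×10^16 Hz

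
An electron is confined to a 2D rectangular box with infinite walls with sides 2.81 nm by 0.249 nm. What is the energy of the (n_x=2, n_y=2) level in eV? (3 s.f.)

E = 24.5 eV

For a 2D rectangular well E = (h²/8m_e)·Σ n_i²/L_i² = (6.626×10^-34)²/(8·9.109×10^-31) · [2²/(2.81 nm)² + 2²/(0.249 nm)²].
Evaluating gives E = 3.917×10^-18 J = 24.5 eV.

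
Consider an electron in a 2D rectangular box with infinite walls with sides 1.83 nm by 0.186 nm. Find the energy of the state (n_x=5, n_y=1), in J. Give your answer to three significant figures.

E = 2.19×10^-18 J

For a 2D rectangular well E = (h²/8m_e)·Σ n_i²/L_i² = (6.626×10^-34)²/(8·9.109×10^-31) · [5²/(1.83 nm)² + 1²/(0.186 nm)²].
Evaluating gives E = 2.19×10^-18 J.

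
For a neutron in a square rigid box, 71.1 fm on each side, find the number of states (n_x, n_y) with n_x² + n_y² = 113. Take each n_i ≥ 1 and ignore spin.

degeneracy = 2

The level has n_x² + n_y² = 113. The ordered positive-integer solutions are (7, 8), (8, 7).
That gives 2 states.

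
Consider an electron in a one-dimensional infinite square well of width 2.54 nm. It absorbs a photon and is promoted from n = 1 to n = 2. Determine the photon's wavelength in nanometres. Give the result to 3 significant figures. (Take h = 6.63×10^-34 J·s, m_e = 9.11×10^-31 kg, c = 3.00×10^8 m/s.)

λ = 7.09×10^3 nm

E_1 = h²/(8m_eL²) = 9.349×10^-21 J, so ΔE = (2² − 1²)E_1 = 2.805×10^-20 J.
λ = hc/ΔE = (6.63×10^-34·3.00×10^8)/2.805×10^-20 = 7.09×10^-6 m = 7.09×10^3 nm.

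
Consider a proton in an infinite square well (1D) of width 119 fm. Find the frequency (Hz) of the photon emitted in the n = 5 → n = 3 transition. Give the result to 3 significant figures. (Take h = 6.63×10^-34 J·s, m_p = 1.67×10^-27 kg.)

E_1 = h²/(8m_pL²) = 2.323×10^-15 J and ΔE = (5² − 3²)E_1 = 3.717×10^-14 J.
f = ΔE/h = 3.717×10^-14/6.63×10^-34 = 5.61×10^19 Hz.

f = 5.61×10^19 Hz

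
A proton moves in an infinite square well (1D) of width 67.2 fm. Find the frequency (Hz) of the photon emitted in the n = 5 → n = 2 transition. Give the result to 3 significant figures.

E_1 = h²/(8m_pL²) = 7.264×10^-15 J and ΔE = (5² − 2²)E_1 = 1.525×10^-13 J.
f = ΔE/h = 1.525×10^-13/6.626×10^-34 = 2.30×10^20 Hz.

f = 2.30×10^20 Hz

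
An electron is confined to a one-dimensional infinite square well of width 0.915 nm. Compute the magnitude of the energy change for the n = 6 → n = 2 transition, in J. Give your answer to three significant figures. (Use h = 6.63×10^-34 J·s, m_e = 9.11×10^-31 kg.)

E_1 = h²/(8m_eL²) = 7.204×10^-20 J.
|ΔE| = |6² − 2²|·E_1 = 32·7.204×10^-20 J = 2.31×10^-18 J.

|ΔE| = 2.31×10^-18 J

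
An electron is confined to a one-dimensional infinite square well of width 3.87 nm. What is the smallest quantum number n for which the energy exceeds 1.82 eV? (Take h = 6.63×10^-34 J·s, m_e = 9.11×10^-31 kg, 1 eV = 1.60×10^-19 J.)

n = 9

E_1 = h²/(8m_eL²) = 4.027×10^-21 J = 0.02517 eV.
Need n² > 1.82/0.02517 = 72.31, i.e. n > 8.504.
The smallest integer satisfying this is n = 9.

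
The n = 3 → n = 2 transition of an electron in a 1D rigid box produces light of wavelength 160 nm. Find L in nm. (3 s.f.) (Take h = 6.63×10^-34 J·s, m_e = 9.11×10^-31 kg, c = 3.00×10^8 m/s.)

L = 0.493 nm

The photon carries ΔE = hc/λ = 6.63×10^-34·3.00×10^8/1.60×10^-7 m = 1.243×10^-18 J.
Since ΔE = (3² − 2²)E_1, E_1 = 2.486×10^-19 J, and L = h/√(8m_eE_1) = 4.93×10^-10 m = 0.493 nm.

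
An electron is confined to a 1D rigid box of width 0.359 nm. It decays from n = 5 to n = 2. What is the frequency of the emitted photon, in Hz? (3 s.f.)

f = 1.48×10^16 Hz

E_1 = h²/(8m_eL²) = 4.675×10^-19 J and ΔE = (5² − 2²)E_1 = 9.818×10^-18 J.
f = ΔE/h = 9.818×10^-18/6.626×10^-34 = 1.48×10^16 Hz.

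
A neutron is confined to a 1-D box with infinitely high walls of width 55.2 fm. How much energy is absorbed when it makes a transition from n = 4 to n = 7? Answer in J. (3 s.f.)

|ΔE| = 3.55×10^-13 J

E_1 = h²/(8m_nL²) = 1.075×10^-14 J.
|ΔE| = |4² − 7²|·E_1 = 33·1.075×10^-14 J = 3.55×10^-13 J.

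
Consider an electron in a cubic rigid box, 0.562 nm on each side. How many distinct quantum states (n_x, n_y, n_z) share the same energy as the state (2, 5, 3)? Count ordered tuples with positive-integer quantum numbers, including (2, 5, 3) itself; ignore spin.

degeneracy = 9

The level has n_x² + n_y² + n_z² = 38. The ordered positive-integer solutions are (1, 1, 6), (1, 6, 1), (2, 3, 5), (2, 5, 3), (3, 2, 5), (3, 5, 2), (5, 2, 3), (5, 3, 2), (6, 1, 1).
That gives 9 states.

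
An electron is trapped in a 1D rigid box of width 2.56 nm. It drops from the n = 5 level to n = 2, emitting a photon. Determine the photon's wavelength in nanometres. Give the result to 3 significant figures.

λ = 1.03×10^3 nm

E_1 = h²/(8m_eL²) = 9.193×10^-21 J, so ΔE = (5² − 2²)E_1 = 1.931×10^-19 J.
λ = hc/ΔE = (6.626×10^-34·2.998×10^8)/1.931×10^-19 = 1.03×10^-6 m = 1.03×10^3 nm.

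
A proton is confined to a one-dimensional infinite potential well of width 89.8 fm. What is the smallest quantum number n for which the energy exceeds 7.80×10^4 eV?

E_1 = h²/(8m_pL²) = 4.068×10^-15 J = 2.539×10^4 eV.
Need n² > 7.80×10^4/2.539×10^4 = 3.072, i.e. n > 1.753.
The smallest integer satisfying this is n = 2.

n = 2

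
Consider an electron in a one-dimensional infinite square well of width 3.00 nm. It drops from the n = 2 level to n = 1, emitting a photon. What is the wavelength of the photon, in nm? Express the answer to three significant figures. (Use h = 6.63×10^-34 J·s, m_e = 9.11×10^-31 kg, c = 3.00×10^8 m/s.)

λ = 9.89×10^3 nm

E_1 = h²/(8m_eL²) = 6.702×10^-21 J, so ΔE = (2² − 1²)E_1 = 2.011×10^-20 J.
λ = hc/ΔE = (6.63×10^-34·3.00×10^8)/2.011×10^-20 = 9.89×10^-6 m = 9.89×10^3 nm.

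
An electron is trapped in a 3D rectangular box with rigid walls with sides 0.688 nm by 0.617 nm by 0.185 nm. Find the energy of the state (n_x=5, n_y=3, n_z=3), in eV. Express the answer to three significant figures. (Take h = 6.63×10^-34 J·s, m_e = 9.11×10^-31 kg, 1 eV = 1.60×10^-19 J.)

E = 128 eV

For a 3D rectangular well E = (h²/8m_e)·Σ n_i²/L_i² = (6.63×10^-34)²/(8·9.11×10^-31) · [5²/(0.688 nm)² + 3²/(0.617 nm)² + 3²/(0.185 nm)²].
Evaluating gives E = 2.047×10^-17 J = 128 eV.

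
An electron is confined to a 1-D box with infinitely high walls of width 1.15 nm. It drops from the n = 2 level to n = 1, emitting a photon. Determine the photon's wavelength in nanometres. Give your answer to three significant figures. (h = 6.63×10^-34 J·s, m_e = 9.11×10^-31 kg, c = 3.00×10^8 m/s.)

E_1 = h²/(8m_eL²) = 4.561×10^-20 J, so ΔE = (2² − 1²)E_1 = 1.368×10^-19 J.
λ = hc/ΔE = (6.63×10^-34·3.00×10^8)/1.368×10^-19 = 1.45×10^-6 m = 1.45×10^3 nm.

λ = 1.45×10^3 nm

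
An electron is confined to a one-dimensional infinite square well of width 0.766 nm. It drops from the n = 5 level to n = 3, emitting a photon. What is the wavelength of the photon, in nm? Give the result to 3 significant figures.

E_1 = h²/(8m_eL²) = 1.027×10^-19 J, so ΔE = (5² − 3²)E_1 = 1.643×10^-18 J.
λ = hc/ΔE = (6.626×10^-34·2.998×10^8)/1.643×10^-18 = 1.21×10^-7 m = 121 nm.

λ = 121 nm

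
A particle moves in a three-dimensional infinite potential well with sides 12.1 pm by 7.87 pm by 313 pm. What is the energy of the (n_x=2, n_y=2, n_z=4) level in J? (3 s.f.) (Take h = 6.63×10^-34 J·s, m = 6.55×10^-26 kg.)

For a 3D rectangular well E = (h²/8m)·Σ n_i²/L_i² = (6.63×10^-34)²/(8·6.55×10^-26) · [2²/(12.1 pm)² + 2²/(7.87 pm)² + 4²/(313 pm)²].
Evaluating gives E = 7.72×10^-20 J.

E = 7.72×10^-20 J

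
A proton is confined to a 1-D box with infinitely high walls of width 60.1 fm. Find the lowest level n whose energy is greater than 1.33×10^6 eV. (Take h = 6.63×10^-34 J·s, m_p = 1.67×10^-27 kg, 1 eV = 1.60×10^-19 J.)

n = 5

E_1 = h²/(8m_pL²) = 9.109×10^-15 J = 5.693×10^4 eV.
Need n² > 1.33×10^6/5.693×10^4 = 23.36, i.e. n > 4.833.
The smallest integer satisfying this is n = 5.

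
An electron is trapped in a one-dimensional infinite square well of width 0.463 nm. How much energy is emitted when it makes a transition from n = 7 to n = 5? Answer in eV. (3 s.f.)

E_1 = h²/(8m_eL²) = 2.810×10^-19 J.
|ΔE| = |7² − 5²|·E_1 = 24·2.810×10^-19 J = 6.744×10^-18 J = 42.1 eV.

|ΔE| = 42.1 eV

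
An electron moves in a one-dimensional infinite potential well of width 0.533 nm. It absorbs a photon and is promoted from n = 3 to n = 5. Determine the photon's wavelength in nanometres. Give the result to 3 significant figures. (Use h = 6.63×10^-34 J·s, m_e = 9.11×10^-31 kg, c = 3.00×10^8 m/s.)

λ = 58.6 nm

E_1 = h²/(8m_eL²) = 2.123×10^-19 J, so ΔE = (5² − 3²)E_1 = 3.397×10^-18 J.
λ = hc/ΔE = (6.63×10^-34·3.00×10^8)/3.397×10^-18 = 5.86×10^-8 m = 58.6 nm.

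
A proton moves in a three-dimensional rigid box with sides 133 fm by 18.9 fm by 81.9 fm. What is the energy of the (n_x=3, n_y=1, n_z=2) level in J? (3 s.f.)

For a 3D rectangular well E = (h²/8m_p)·Σ n_i²/L_i² = (6.626×10^-34)²/(8·1.673×10^-27) · [3²/(133 fm)² + 1²/(18.9 fm)² + 2²/(81.9 fm)²].
Evaluating gives E = 1.28×10^-13 J.

E = 1.28×10^-13 J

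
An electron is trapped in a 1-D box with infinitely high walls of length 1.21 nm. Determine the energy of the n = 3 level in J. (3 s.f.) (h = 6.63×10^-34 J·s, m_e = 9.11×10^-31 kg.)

E_3 = 3.71×10^-19 J

For an infinite well E_n = n²h²/(8m_eL²), so E_1 = h²/(8m_eL²) = (6.63×10^-34)²/(8·9.11×10^-31·(1.21×10^-9 m)²) = 4.120×10^-20 J.
Then E_3 = 3²·E_1 = 9·4.120×10^-20 J = 3.71×10^-19 J.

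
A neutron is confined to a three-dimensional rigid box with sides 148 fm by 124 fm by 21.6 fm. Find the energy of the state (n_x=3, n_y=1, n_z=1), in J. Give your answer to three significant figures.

For a 3D rectangular well E = (h²/8m_n)·Σ n_i²/L_i² = (6.626×10^-34)²/(8·1.675×10^-27) · [3²/(148 fm)² + 1²/(124 fm)² + 1²/(21.6 fm)²].
Evaluating gives E = 8.58×10^-14 J.

E = 8.58×10^-14 J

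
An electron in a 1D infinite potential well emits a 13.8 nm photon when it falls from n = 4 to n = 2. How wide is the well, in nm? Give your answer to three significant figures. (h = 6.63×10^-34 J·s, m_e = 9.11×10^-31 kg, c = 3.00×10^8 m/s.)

The photon carries ΔE = hc/λ = 6.63×10^-34·3.00×10^8/1.38×10^-8 m = 1.441×10^-17 J.
Since ΔE = (4² − 2²)E_1, E_1 = 1.201×10^-18 J, and L = h/√(8m_eE_1) = 2.24×10^-10 m = 0.224 nm.

L = 0.224 nm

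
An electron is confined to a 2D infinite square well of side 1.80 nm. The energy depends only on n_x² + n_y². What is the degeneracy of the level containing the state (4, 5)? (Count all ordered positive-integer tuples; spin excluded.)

degeneracy = 2

The level has n_x² + n_y² = 41. The ordered positive-integer solutions are (4, 5), (5, 4).
That gives 2 states.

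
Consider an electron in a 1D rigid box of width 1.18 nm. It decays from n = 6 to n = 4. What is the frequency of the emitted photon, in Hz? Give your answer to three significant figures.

E_1 = h²/(8m_eL²) = 4.327×10^-20 J and ΔE = (6² − 4²)E_1 = 8.654×10^-19 J.
f = ΔE/h = 8.654×10^-19/6.626×10^-34 = 1.31×10^15 Hz.

f = 1.31×10^15 Hz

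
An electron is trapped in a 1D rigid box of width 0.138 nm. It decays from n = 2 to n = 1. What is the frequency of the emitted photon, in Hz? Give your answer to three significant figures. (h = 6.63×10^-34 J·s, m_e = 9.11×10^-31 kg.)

E_1 = h²/(8m_eL²) = 3.167×10^-18 J and ΔE = (2² − 1²)E_1 = 9.501×10^-18 J.
f = ΔE/h = 9.501×10^-18/6.63×10^-34 = 1.43×10^16 Hz.

f = 1.43×10^16 Hz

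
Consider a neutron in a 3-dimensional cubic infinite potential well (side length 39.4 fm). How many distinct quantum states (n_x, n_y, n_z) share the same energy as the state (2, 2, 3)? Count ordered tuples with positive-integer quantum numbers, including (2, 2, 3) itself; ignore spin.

The level has n_x² + n_y² + n_z² = 17. The ordered positive-integer solutions are (2, 2, 3), (2, 3, 2), (3, 2, 2).
That gives 3 states.

degeneracy = 3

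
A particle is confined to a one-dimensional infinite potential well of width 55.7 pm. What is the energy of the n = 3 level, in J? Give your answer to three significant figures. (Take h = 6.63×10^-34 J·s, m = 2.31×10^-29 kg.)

E_3 = 6.90×10^-18 J

For an infinite well E_n = n²h²/(8mL²), so E_1 = h²/(8mL²) = (6.63×10^-34)²/(8·2.31×10^-29·(5.57×10^-11 m)²) = 7.667×10^-19 J.
Then E_3 = 3²·E_1 = 9·7.667×10^-19 J = 6.90×10^-18 J.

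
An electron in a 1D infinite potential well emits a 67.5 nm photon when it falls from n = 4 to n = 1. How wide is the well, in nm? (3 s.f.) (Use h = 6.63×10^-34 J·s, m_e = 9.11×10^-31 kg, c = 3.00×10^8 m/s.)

The photon carries ΔE = hc/λ = 6.63×10^-34·3.00×10^8/6.75×10^-8 m = 2.947×10^-18 J.
Since ΔE = (4² − 1²)E_1, E_1 = 1.965×10^-19 J, and L = h/√(8m_eE_1) = 5.54×10^-10 m = 0.554 nm.

L = 0.554 nm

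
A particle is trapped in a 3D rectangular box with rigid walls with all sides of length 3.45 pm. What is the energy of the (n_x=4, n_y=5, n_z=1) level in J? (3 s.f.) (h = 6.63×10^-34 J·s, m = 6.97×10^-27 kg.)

For a 3D rectangular well E = (h²/8m)·Σ n_i²/L_i² = (6.63×10^-34)²/(8·6.97×10^-27) · [4²/(3.45 pm)² + 5²/(3.45 pm)² + 1²/(3.45 pm)²].
Evaluating gives E = 2.78×10^-17 J.

E = 2.78×10^-17 J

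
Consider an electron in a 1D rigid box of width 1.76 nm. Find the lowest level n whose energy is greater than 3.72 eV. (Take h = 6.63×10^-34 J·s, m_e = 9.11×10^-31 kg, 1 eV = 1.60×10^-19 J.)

n = 6

E_1 = h²/(8m_eL²) = 1.947×10^-20 J = 0.1217 eV.
Need n² > 3.72/0.1217 = 30.57, i.e. n > 5.529.
The smallest integer satisfying this is n = 6.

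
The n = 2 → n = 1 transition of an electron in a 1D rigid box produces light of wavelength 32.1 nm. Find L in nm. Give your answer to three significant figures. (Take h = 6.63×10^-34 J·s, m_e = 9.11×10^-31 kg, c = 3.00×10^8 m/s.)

L = 0.171 nm

The photon carries ΔE = hc/λ = 6.63×10^-34·3.00×10^8/3.21×10^-8 m = 6.196×10^-18 J.
Since ΔE = (2² − 1²)E_1, E_1 = 2.065×10^-18 J, and L = h/√(8m_eE_1) = 1.71×10^-10 m = 0.171 nm.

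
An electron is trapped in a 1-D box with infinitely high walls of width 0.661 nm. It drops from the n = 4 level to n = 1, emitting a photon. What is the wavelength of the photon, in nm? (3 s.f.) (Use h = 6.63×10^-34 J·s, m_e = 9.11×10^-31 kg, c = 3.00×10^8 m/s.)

E_1 = h²/(8m_eL²) = 1.380×10^-19 J, so ΔE = (4² − 1²)E_1 = 2.070×10^-18 J.
λ = hc/ΔE = (6.63×10^-34·3.00×10^8)/2.070×10^-18 = 9.61×10^-8 m = 96.1 nm.

λ = 96.1 nm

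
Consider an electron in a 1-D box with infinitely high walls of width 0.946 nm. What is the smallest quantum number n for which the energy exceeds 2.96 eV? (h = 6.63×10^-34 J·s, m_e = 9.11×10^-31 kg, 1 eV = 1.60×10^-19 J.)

n = 3

E_1 = h²/(8m_eL²) = 6.740×10^-20 J = 0.4213 eV.
Need n² > 2.96/0.4213 = 7.026, i.e. n > 2.651.
The smallest integer satisfying this is n = 3.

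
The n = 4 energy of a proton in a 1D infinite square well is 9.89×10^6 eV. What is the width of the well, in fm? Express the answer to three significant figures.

From E_n = n²h²/(8m_pL²), L = n·h/√(8m_pE_n).
E_4 = 9.89×10^6 eV = 1.584×10^-12 J, so L = 4·6.626×10^-34/√(8·1.673×10^-27·1.584×10^-12) = 1.82×10^-14 m = 18.2 fm.

L = 18.2 fm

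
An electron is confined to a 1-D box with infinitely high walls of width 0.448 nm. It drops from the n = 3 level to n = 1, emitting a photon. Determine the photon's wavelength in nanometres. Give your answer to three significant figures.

λ = 82.7 nm

E_1 = h²/(8m_eL²) = 3.002×10^-19 J, so ΔE = (3² − 1²)E_1 = 2.402×10^-18 J.
λ = hc/ΔE = (6.626×10^-34·2.998×10^8)/2.402×10^-18 = 8.27×10^-8 m = 82.7 nm.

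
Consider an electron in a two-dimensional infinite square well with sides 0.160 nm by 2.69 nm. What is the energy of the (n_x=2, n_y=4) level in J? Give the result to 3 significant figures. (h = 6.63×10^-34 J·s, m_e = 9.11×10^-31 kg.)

E = 9.56×10^-18 J

For a 2D rectangular well E = (h²/8m_e)·Σ n_i²/L_i² = (6.63×10^-34)²/(8·9.11×10^-31) · [2²/(0.160 nm)² + 4²/(2.69 nm)²].
Evaluating gives E = 9.56×10^-18 J.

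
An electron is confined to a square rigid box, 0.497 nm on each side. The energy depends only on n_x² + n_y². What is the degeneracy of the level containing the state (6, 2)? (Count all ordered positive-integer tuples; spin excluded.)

degeneracy = 2

The level has n_x² + n_y² = 40. The ordered positive-integer solutions are (2, 6), (6, 2).
That gives 2 states.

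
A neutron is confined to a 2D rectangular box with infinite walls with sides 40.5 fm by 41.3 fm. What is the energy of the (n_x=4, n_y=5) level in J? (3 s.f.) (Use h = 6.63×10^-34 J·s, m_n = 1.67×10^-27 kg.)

E = 8.03×10^-13 J

For a 2D rectangular well E = (h²/8m_n)·Σ n_i²/L_i² = (6.63×10^-34)²/(8·1.67×10^-27) · [4²/(40.5 fm)² + 5²/(41.3 fm)²].
Evaluating gives E = 8.03×10^-13 J.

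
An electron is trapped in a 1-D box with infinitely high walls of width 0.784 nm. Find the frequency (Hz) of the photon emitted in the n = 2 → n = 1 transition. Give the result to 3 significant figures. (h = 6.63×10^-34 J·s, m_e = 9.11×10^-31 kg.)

f = 4.44×10^14 Hz

E_1 = h²/(8m_eL²) = 9.813×10^-20 J and ΔE = (2² − 1²)E_1 = 2.944×10^-19 J.
f = ΔE/h = 2.944×10^-19/6.63×10^-34 = 4.44×10^14 Hz.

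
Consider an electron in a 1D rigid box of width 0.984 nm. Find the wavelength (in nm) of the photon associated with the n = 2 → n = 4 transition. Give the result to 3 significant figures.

λ = 266 nm

E_1 = h²/(8m_eL²) = 6.222×10^-20 J, so ΔE = (4² − 2²)E_1 = 7.466×10^-19 J.
λ = hc/ΔE = (6.626×10^-34·2.998×10^8)/7.466×10^-19 = 2.66×10^-7 m = 266 nm.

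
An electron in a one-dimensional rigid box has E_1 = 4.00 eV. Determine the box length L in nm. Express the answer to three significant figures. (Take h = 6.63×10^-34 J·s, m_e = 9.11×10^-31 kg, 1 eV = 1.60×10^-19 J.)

L = 0.307 nm

From E_n = n²h²/(8m_eL²), L = n·h/√(8m_eE_n).
E_1 = 4.00 eV = 6.400×10^-19 J, so L = 1·6.63×10^-34/√(8·9.11×10^-31·6.400×10^-19) = 3.07×10^-10 m = 0.307 nm.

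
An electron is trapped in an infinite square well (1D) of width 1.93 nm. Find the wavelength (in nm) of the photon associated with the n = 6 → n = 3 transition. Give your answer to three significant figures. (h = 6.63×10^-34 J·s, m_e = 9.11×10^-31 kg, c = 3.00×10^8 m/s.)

λ = 455 nm

E_1 = h²/(8m_eL²) = 1.619×10^-20 J, so ΔE = (6² − 3²)E_1 = 4.371×10^-19 J.
λ = hc/ΔE = (6.63×10^-34·3.00×10^8)/4.371×10^-19 = 4.55×10^-7 m = 455 nm.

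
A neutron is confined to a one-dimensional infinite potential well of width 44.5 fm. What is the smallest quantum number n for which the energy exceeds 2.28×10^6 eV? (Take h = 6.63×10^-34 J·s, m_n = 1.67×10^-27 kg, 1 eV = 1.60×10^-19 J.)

n = 5

E_1 = h²/(8m_nL²) = 1.662×10^-14 J = 1.039×10^5 eV.
Need n² > 2.28×10^6/1.039×10^5 = 21.94, i.e. n > 4.684.
The smallest integer satisfying this is n = 5.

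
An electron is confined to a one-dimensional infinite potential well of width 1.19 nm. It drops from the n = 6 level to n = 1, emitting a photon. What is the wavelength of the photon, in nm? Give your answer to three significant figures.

E_1 = h²/(8m_eL²) = 4.254×10^-20 J, so ΔE = (6² − 1²)E_1 = 1.489×10^-18 J.
λ = hc/ΔE = (6.626×10^-34·2.998×10^8)/1.489×10^-18 = 1.33×10^-7 m = 133 nm.

λ = 133 nm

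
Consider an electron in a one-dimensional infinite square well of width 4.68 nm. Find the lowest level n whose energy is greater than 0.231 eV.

n = 4

E_1 = h²/(8m_eL²) = 2.751×10^-21 J = 0.01717 eV.
Need n² > 0.231/0.01717 = 13.45, i.e. n > 3.667.
The smallest integer satisfying this is n = 4.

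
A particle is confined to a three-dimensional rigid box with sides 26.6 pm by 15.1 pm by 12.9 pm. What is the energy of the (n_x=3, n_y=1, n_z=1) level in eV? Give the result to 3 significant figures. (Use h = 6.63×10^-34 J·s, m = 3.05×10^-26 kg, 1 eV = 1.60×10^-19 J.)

E = 0.260 eV

For a 3D rectangular well E = (h²/8m)·Σ n_i²/L_i² = (6.63×10^-34)²/(8·3.05×10^-26) · [3²/(26.6 pm)² + 1²/(15.1 pm)² + 1²/(12.9 pm)²].
Evaluating gives E = 4.164×10^-20 J = 0.260 eV.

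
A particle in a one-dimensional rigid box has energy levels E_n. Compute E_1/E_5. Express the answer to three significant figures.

0.0400

E_n ∝ n², so E_1/E_5 = 1²/5² = 1/25 = 0.0400.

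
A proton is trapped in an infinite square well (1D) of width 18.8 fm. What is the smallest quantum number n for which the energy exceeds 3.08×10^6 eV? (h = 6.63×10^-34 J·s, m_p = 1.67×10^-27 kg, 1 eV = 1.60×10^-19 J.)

n = 3

E_1 = h²/(8m_pL²) = 9.309×10^-14 J = 5.818×10^5 eV.
Need n² > 3.08×10^6/5.818×10^5 = 5.294, i.e. n > 2.301.
The smallest integer satisfying this is n = 3.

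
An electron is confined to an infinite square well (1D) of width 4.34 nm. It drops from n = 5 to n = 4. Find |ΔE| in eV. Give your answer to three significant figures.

E_1 = h²/(8m_eL²) = 3.199×10^-21 J.
|ΔE| = |5² − 4²|·E_1 = 9·3.199×10^-21 J = 2.879×10^-20 J = 0.180 eV.

|ΔE| = 0.180 eV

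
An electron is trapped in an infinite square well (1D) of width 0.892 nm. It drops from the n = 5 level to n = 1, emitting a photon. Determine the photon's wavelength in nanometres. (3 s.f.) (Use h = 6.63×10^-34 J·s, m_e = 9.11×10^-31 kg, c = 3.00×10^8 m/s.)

E_1 = h²/(8m_eL²) = 7.580×10^-20 J, so ΔE = (5² − 1²)E_1 = 1.819×10^-18 J.
λ = hc/ΔE = (6.63×10^-34·3.00×10^8)/1.819×10^-18 = 1.09×10^-7 m = 109 nm.

λ = 109 nm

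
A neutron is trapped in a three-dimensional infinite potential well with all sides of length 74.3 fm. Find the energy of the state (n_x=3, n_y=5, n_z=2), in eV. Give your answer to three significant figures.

E = 1.41×10^6 eV

For a 3D rectangular well E = (h²/8m_n)·Σ n_i²/L_i² = (6.626×10^-34)²/(8·1.675×10^-27) · [3²/(74.3 fm)² + 5²/(74.3 fm)² + 2²/(74.3 fm)²].
Evaluating gives E = 2.255×10^-13 J = 1.41×10^6 eV.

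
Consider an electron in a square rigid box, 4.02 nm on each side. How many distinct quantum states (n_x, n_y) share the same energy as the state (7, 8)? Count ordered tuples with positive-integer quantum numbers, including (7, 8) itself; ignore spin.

The level has n_x² + n_y² = 113. The ordered positive-integer solutions are (7, 8), (8, 7).
That gives 2 states.

degeneracy = 2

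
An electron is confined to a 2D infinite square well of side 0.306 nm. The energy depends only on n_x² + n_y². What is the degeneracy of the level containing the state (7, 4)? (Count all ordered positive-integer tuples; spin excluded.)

degeneracy = 4

The level has n_x² + n_y² = 65. The ordered positive-integer solutions are (1, 8), (4, 7), (7, 4), (8, 1).
That gives 4 states.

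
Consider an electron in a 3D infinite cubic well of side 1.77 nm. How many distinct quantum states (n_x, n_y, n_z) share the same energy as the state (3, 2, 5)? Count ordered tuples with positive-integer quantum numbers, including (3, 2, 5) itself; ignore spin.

degeneracy = 9

The level has n_x² + n_y² + n_z² = 38. The ordered positive-integer solutions are (1, 1, 6), (1, 6, 1), (2, 3, 5), (2, 5, 3), (3, 2, 5), (3, 5, 2), (5, 2, 3), (5, 3, 2), (6, 1, 1).
That gives 9 states.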